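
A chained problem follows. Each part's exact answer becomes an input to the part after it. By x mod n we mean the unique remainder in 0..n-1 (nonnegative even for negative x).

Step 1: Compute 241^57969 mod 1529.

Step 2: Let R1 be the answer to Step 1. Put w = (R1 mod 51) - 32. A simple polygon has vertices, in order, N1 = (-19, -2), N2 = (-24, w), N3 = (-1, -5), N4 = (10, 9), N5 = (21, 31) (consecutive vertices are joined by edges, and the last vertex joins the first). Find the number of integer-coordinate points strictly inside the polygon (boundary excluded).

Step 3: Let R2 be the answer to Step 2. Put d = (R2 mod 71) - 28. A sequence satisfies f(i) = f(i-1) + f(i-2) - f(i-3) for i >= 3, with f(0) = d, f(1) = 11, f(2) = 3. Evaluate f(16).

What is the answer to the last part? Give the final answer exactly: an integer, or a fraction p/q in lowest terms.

Step 1: squarings mod 1529: 241^1=241, 241^2=1508, 241^4=441, 241^8=298, 241^16=122, 241^32=1123, 241^64=1233, 241^128=463, 241^256=309, 241^512=683, 241^1024=144, 241^2048=859, 241^4096=903, 241^8192=452, 241^16384=947, 241^32768=815; 241^57969 = 241^1 * 241^16 * 241^32 * 241^64 * 241^512 * 241^8192 * 241^16384 * 241^32768 = 1484 (mod 1529); answer 1484
Step 2: R1 = 1484; w = -27; cross terms: (-19*-27 - -24*-2)=465, (-24*-5 - -1*-27)=93, (-1*9 - 10*-5)=41, (10*31 - 21*9)=121, (21*-2 - -19*31)=547; twice the area = |1267| = 1267; area = 1267/2; boundary points = 5 + 1 + 1 + 11 + 1 = 19; strictly interior points = area - boundary/2 + 1 = 625; answer 625
Step 3: R2 = 625; d = 29; f(3) = 1*(3) + 1*(11) - 1*(29) = -15; iterating: f(3)=-15, f(4)=-23, f(5)=-41, f(6)=-49, f(7)=-67, f(8)=-75, f(9)=-93, f(10)=-101, f(11)=-119, f(12)=-127, f(13)=-145, f(14)=-153, f(15)=-171, f(16)=-179; answer -179

-179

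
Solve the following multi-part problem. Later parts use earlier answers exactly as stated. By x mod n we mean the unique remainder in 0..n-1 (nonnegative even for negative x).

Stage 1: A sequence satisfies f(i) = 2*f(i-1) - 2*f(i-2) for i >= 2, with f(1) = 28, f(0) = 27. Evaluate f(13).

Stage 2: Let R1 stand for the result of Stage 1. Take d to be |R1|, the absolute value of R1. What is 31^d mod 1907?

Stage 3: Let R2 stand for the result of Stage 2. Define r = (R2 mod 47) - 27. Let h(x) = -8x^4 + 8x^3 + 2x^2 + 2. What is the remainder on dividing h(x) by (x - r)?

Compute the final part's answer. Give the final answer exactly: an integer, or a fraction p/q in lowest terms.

Stage 1: f(2) = 2*(28) - 2*(27) = 2; iterating: f(2)=2, f(3)=-52, f(4)=-108, f(5)=-112, f(6)=-8, f(7)=208, f(8)=432, f(9)=448, f(10)=32, f(11)=-832, f(12)=-1728, f(13)=-1792; answer -1792
Stage 2: R1 = -1792; d = 1792; squarings mod 1907: 31^1=31, 31^2=961, 31^4=533, 31^8=1853, 31^16=1009, 31^32=1650, 31^64=1211, 31^128=38, 31^256=1444, 31^512=785, 31^1024=264; 31^1792 = 31^256 * 31^512 * 31^1024 = 492 (mod 1907); answer 492
Stage 3: R2 = 492; r = -5; remainder = value at the root: -8*(-5)^4 + 8*(-5)^3 + 2*(-5)^2 + 2 = (-5000) + (-1000) + (50) + (2) = -5948; answer -5948

-5948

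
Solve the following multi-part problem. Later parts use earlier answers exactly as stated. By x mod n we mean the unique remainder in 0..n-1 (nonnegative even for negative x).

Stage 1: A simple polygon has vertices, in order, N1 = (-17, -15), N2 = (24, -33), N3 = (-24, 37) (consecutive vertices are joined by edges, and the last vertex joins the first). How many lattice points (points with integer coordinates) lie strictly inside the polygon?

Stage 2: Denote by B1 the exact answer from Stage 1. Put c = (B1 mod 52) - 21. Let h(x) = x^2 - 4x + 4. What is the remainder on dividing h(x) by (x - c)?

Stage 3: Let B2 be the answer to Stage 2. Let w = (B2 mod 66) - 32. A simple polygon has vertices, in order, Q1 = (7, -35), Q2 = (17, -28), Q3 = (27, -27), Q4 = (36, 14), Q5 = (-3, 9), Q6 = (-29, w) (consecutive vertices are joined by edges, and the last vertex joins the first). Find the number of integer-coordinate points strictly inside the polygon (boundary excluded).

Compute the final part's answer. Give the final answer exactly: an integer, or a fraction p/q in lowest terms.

1906

Stage 1: cross terms: (-17*-33 - 24*-15)=921, (24*37 - -24*-33)=96, (-24*-15 - -17*37)=989; twice the area = |2006| = 2006; area = 1003; boundary points = 1 + 2 + 1 = 4; strictly interior points = area - boundary/2 + 1 = 1002; answer 1002
Stage 2: B1 = 1002; c = -7; remainder = value at the root: 1*(-7)^2 - 4*(-7)^1 + 4 = (49) + (28) + (4) = 81; answer 81
Stage 3: B2 = 81; w = -17; cross terms: (7*-28 - 17*-35)=399, (17*-27 - 27*-28)=297, (27*14 - 36*-27)=1350, (36*9 - -3*14)=366, (-3*-17 - -29*9)=312, (-29*-35 - 7*-17)=1134; twice the area = |3858| = 3858; area = 1929; boundary points = 1 + 1 + 1 + 1 + 26 + 18 = 48; strictly interior points = area - boundary/2 + 1 = 1906; answer 1906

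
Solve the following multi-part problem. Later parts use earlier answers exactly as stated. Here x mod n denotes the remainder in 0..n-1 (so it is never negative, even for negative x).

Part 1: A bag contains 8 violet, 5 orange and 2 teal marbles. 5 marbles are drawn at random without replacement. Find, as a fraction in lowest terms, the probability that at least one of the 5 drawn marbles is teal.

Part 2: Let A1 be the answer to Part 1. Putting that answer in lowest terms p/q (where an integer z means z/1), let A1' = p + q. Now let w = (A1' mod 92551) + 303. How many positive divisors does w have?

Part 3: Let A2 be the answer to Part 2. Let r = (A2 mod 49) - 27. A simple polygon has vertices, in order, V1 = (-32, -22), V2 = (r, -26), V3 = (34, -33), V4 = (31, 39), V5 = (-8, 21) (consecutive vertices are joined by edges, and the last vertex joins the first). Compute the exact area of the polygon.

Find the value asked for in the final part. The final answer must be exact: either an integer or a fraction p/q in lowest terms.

6129/2

Part 1: total draws C(15,5) = 3003; complement C(13,5) = 1287; favorable 3003 - 1287 = 1716; P = 4/7; answer 4/7
Part 2: A1 = 4/7; threaded value p + q = 11; w = 314; 314 = 2 * 157; number of divisors = (1+1) * (1+1) = 4; answer 4
Part 3: A2 = 4; r = -23; cross terms: (-32*-26 - -23*-22)=326, (-23*-33 - 34*-26)=1643, (34*39 - 31*-33)=2349, (31*21 - -8*39)=963, (-8*-22 - -32*21)=848; twice the area = |6129| = 6129; area = 6129/2; answer 6129/2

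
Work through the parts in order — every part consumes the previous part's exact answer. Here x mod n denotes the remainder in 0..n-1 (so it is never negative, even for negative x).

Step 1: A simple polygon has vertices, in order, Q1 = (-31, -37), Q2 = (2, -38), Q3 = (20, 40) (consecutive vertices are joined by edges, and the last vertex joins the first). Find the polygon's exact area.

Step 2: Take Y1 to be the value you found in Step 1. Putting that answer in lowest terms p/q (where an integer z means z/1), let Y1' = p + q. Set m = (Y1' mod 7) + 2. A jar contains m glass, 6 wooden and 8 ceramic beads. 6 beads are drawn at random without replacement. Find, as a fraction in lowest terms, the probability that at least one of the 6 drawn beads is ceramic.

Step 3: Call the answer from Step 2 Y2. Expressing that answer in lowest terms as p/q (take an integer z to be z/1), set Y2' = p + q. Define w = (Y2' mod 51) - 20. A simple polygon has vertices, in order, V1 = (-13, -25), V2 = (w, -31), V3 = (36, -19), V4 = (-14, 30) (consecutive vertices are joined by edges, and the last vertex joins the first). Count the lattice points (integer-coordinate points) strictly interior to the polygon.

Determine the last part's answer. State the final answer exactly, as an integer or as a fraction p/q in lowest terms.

1510

Step 1: cross terms: (-31*-38 - 2*-37)=1252, (2*40 - 20*-38)=840, (20*-37 - -31*40)=500; twice the area = |2592| = 2592; area = 1296; answer 1296
Step 2: Y1 = 1296; threaded value p + q = 1297; m = 4; total draws C(18,6) = 18564; complement C(10,6) = 210; favorable 18564 - 210 = 18354; P = 437/442; answer 437/442
Step 3: Y2 = 437/442; threaded value p + q = 879; w = -8; cross terms: (-13*-31 - -8*-25)=203, (-8*-19 - 36*-31)=1268, (36*30 - -14*-19)=814, (-14*-25 - -13*30)=740; twice the area = |3025| = 3025; area = 3025/2; boundary points = 1 + 4 + 1 + 1 = 7; strictly interior points = area - boundary/2 + 1 = 1510; answer 1510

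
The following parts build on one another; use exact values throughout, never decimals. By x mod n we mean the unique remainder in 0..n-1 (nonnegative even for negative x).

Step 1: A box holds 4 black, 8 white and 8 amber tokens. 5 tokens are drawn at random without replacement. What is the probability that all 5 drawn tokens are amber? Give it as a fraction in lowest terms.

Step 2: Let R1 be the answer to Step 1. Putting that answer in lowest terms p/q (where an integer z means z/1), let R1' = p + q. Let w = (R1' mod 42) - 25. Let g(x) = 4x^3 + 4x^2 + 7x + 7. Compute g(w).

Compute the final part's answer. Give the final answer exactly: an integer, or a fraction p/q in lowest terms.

-6413

Step 1: total draws C(20,5) = 15504; favorable C(8,5) = 56; P = 7/1938; answer 7/1938
Step 2: R1 = 7/1938; threaded value p + q = 1945; w = -12; 4*(-12)^3 + 4*(-12)^2 + 7*(-12)^1 + 7 = (-6912) + (576) + (-84) + (7) = -6413; answer -6413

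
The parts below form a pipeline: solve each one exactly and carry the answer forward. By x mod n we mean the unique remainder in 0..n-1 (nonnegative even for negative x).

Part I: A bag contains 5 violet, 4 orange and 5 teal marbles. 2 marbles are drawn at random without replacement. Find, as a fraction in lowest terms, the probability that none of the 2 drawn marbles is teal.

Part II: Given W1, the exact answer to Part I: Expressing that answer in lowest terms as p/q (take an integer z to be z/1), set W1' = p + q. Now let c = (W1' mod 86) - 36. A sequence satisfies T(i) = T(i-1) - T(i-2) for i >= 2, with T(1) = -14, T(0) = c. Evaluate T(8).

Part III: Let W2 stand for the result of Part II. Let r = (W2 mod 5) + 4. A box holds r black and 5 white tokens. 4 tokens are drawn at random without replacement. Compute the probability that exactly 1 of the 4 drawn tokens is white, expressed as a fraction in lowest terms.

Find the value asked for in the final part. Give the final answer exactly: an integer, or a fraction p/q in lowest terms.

Part I: total draws C(14,2) = 91; favorable C(9,2) = 36; P = 36/91; answer 36/91
Part II: W1 = 36/91; threaded value p + q = 127; c = 5; T(2) = 1*(-14) - 1*(5) = -19; iterating: T(2)=-19, T(3)=-5, T(4)=14, T(5)=19, T(6)=5, T(7)=-14, T(8)=-19; answer -19
Part III: W2 = -19; r = 5; total draws C(10,4) = 210; favorable C(5,1)*C(5,3) = 50; P = 5/21; answer 5/21

5/21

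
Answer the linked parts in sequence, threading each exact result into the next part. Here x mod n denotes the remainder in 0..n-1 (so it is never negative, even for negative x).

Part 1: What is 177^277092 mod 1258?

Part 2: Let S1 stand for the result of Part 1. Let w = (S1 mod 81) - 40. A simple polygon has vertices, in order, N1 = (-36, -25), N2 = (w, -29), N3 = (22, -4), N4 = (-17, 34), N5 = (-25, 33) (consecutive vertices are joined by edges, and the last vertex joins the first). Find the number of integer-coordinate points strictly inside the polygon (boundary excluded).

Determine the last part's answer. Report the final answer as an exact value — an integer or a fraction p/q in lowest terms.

Part 1: squarings mod 1258: 177^1=177, 177^2=1137, 177^4=803, 177^8=713, 177^16=137, 177^32=1157, 177^64=137, 177^128=1157, 177^256=137, 177^512=1157, 177^1024=137, 177^2048=1157, 177^4096=137, 177^8192=1157, 177^16384=137, 177^32768=1157, 177^65536=137, 177^131072=1157, 177^262144=137; 177^277092 = 177^4 * 177^32 * 177^64 * 177^512 * 177^2048 * 177^4096 * 177^8192 * 177^262144 = 667 (mod 1258); answer 667
Part 2: S1 = 667; w = -21; cross terms: (-36*-29 - -21*-25)=519, (-21*-4 - 22*-29)=722, (22*34 - -17*-4)=680, (-17*33 - -25*34)=289, (-25*-25 - -36*33)=1813; twice the area = |4023| = 4023; area = 4023/2; boundary points = 1 + 1 + 1 + 1 + 1 = 5; strictly interior points = area - boundary/2 + 1 = 2010; answer 2010

2010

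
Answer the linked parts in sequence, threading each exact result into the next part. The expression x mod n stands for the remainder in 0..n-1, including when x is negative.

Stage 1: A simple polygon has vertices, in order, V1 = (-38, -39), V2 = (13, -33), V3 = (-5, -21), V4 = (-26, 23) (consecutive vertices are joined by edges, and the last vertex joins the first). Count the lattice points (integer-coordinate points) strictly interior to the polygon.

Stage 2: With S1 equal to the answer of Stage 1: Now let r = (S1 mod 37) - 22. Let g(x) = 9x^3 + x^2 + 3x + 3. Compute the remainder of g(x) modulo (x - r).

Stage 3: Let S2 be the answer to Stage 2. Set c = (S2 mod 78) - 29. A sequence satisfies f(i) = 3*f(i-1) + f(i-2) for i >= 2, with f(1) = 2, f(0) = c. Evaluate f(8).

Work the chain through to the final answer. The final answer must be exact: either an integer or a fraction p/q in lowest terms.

24500

Stage 1: cross terms: (-38*-33 - 13*-39)=1761, (13*-21 - -5*-33)=-438, (-5*23 - -26*-21)=-661, (-26*-39 - -38*23)=1888; twice the area = |2550| = 2550; area = 1275; boundary points = 3 + 6 + 1 + 2 = 12; strictly interior points = area - boundary/2 + 1 = 1270; answer 1270
Stage 2: S1 = 1270; r = -10; remainder = value at the root: 9*(-10)^3 + 1*(-10)^2 + 3*(-10)^1 + 3 = (-9000) + (100) + (-30) + (3) = -8927; answer -8927
Stage 3: S2 = -8927; c = 14; f(2) = 3*(2) + 1*(14) = 20; iterating: f(2)=20, f(3)=62, f(4)=206, f(5)=680, f(6)=2246, f(7)=7418, f(8)=24500; answer 24500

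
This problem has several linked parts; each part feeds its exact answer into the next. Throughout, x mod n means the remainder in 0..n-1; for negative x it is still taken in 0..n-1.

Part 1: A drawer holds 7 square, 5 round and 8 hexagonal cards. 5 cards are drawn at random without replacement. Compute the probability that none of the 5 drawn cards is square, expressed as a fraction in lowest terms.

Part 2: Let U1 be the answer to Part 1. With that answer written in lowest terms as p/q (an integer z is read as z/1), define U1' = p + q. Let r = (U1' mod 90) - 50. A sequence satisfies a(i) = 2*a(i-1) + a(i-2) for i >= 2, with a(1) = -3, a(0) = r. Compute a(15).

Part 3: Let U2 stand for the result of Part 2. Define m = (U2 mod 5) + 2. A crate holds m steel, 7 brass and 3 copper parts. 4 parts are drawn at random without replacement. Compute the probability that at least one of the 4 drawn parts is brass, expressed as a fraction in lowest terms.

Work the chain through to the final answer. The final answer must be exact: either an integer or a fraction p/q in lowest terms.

Part 1: total draws C(20,5) = 15504; favorable C(13,5) = 1287; P = 429/5168; answer 429/5168
Part 2: U1 = 429/5168; threaded value p + q = 5597; r = -33; a(2) = 2*(-3) + 1*(-33) = -39; iterating: a(2)=-39, a(3)=-81, a(4)=-201, a(5)=-483, a(6)=-1167, a(7)=-2817, a(8)=-6801, a(9)=-16419, a(10)=-39639, a(11)=-95697, a(12)=-231033, a(13)=-557763, a(14)=-1346559, a(15)=-3250881; answer -3250881
Part 3: U2 = -3250881; m = 6; total draws C(16,4) = 1820; complement C(9,4) = 126; favorable 1820 - 126 = 1694; P = 121/130; answer 121/130

121/130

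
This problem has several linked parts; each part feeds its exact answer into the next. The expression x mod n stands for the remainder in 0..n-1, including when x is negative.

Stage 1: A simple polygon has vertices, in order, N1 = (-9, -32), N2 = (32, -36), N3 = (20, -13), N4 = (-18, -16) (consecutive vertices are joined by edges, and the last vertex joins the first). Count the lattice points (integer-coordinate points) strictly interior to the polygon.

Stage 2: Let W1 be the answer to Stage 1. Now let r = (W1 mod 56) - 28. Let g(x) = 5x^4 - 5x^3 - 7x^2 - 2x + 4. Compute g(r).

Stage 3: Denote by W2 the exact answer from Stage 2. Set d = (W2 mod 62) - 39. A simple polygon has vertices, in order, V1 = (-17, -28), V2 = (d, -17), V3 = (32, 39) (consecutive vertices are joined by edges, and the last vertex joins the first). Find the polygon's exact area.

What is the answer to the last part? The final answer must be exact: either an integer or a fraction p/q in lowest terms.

Stage 1: cross terms: (-9*-36 - 32*-32)=1348, (32*-13 - 20*-36)=304, (20*-16 - -18*-13)=-554, (-18*-32 - -9*-16)=432; twice the area = |1530| = 1530; area = 765; boundary points = 1 + 1 + 1 + 1 = 4; strictly interior points = area - boundary/2 + 1 = 764; answer 764
Stage 2: W1 = 764; r = 8; 5*(8)^4 - 5*(8)^3 - 7*(8)^2 - 2*(8)^1 + 4 = (20480) + (-2560) + (-448) + (-16) + (4) = 17460; answer 17460
Stage 3: W2 = 17460; d = -1; cross terms: (-17*-17 - -1*-28)=261, (-1*39 - 32*-17)=505, (32*-28 - -17*39)=-233; twice the area = |533| = 533; area = 533/2; answer 533/2

533/2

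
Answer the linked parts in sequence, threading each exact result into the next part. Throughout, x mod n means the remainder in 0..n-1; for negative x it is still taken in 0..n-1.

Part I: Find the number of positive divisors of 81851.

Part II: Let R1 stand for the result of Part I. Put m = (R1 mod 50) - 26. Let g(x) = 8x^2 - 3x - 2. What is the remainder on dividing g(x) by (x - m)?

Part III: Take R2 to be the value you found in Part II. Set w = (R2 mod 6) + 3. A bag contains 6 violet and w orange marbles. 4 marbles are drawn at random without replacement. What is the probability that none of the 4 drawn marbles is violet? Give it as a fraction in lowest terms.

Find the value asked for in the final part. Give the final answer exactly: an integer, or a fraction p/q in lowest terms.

7/143

Part I: 81851 = 7 * 11 * 1063; number of divisors = (1+1) * (1+1) * (1+1) = 8; answer 8
Part II: R1 = 8; m = -18; remainder = value at the root: 8*(-18)^2 - 3*(-18)^1 - 2 = (2592) + (54) + (-2) = 2644; answer 2644
Part III: R2 = 2644; w = 7; total draws C(13,4) = 715; favorable C(7,4) = 35; P = 7/143; answer 7/143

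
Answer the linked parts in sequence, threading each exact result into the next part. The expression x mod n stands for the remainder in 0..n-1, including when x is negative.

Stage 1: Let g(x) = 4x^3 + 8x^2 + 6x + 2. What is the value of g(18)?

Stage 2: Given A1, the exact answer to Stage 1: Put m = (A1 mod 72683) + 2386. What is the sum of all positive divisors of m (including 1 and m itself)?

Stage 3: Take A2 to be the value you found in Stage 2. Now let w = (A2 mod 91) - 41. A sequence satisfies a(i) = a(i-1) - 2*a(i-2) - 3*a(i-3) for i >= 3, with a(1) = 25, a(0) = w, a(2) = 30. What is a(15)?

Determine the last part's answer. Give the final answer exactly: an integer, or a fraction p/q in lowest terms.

Stage 1: 4*(18)^3 + 8*(18)^2 + 6*(18)^1 + 2 = (23328) + (2592) + (108) + (2) = 26030; answer 26030
Stage 2: A1 = 26030; m = 28416; 28416 = 2^8 * 3 * 37; sigma = (1 + 2 + 4 + 8 + 16 + 32 + 64 + 128 + 256) * (1 + 3) * (1 + 37) = 511 * 4 * 38 = 77672; answer 77672
Stage 3: A2 = 77672; w = 8; a(3) = 1*(30) - 2*(25) - 3*(8) = -44; iterating: a(3)=-44, a(4)=-179, a(5)=-181, a(6)=309, a(7)=1208, a(8)=1133, a(9)=-2210, a(10)=-8100, a(11)=-7079, a(12)=15751, a(13)=54209, a(14)=43944, a(15)=-111727; answer -111727

-111727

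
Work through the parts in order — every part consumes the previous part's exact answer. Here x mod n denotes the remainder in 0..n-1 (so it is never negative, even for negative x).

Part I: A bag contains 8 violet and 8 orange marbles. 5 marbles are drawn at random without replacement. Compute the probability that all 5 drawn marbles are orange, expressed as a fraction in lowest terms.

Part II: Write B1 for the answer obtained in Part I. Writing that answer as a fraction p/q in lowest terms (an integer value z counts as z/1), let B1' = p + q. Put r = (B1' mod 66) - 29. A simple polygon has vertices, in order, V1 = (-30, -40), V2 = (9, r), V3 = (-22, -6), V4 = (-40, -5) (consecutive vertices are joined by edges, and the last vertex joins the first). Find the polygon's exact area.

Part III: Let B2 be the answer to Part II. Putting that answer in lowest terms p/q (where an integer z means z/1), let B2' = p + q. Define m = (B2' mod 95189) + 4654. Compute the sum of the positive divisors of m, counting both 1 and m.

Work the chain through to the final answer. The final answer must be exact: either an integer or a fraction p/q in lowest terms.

12936

Part I: total draws C(16,5) = 4368; favorable C(8,5) = 56; P = 1/78; answer 1/78
Part II: B1 = 1/78; threaded value p + q = 79; r = -16; cross terms: (-30*-16 - 9*-40)=840, (9*-6 - -22*-16)=-406, (-22*-5 - -40*-6)=-130, (-40*-40 - -30*-5)=1450; twice the area = |1754| = 1754; area = 877; answer 877
Part III: B2 = 877; threaded value p + q = 878; m = 5532; 5532 = 2^2 * 3 * 461; sigma = (1 + 2 + 4) * (1 + 3) * (1 + 461) = 7 * 4 * 462 = 12936; answer 12936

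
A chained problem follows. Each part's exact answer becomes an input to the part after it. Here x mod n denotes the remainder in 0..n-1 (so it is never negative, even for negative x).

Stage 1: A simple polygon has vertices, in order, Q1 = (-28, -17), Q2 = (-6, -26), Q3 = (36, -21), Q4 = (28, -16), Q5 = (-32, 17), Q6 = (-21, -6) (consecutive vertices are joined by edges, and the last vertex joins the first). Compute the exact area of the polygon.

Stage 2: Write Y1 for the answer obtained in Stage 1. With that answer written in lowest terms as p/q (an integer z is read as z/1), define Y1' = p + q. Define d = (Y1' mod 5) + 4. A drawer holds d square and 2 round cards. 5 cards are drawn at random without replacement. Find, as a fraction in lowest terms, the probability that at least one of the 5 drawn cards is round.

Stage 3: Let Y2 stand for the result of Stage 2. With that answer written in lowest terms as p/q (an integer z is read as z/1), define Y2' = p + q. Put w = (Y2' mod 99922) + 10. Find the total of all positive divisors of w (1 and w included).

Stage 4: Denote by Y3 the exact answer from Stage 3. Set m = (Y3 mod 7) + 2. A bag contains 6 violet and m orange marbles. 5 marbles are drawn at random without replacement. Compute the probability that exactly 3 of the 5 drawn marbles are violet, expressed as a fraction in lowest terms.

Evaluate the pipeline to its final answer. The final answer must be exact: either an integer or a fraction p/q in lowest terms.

40/143

Stage 1: cross terms: (-28*-26 - -6*-17)=626, (-6*-21 - 36*-26)=1062, (36*-16 - 28*-21)=12, (28*17 - -32*-16)=-36, (-32*-6 - -21*17)=549, (-21*-17 - -28*-6)=189; twice the area = |2402| = 2402; area = 1201; answer 1201
Stage 2: Y1 = 1201; threaded value p + q = 1202; d = 6; total draws C(8,5) = 56; complement C(6,5) = 6; favorable 56 - 6 = 50; P = 25/28; answer 25/28
Stage 3: Y2 = 25/28; threaded value p + q = 53; w = 63; 63 = 3^2 * 7; sigma = (1 + 3 + 9) * (1 + 7) = 13 * 8 = 104; answer 104
Stage 4: Y3 = 104; m = 8; total draws C(14,5) = 2002; favorable C(6,3)*C(8,2) = 560; P = 40/143; answer 40/143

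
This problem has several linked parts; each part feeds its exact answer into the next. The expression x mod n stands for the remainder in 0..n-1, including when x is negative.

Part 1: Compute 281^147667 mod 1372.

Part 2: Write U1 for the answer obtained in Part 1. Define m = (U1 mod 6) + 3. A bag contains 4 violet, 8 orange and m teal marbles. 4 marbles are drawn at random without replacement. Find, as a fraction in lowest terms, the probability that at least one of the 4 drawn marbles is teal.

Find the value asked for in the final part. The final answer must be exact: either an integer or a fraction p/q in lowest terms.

Part 1: squarings mod 1372: 281^1=281, 281^2=757, 281^4=925, 281^8=869, 281^16=561, 281^32=533, 281^64=85, 281^128=365, 281^256=141, 281^512=673, 281^1024=169, 281^2048=1121, 281^4096=1261, 281^8192=1345, 281^16384=729, 281^32768=477, 281^65536=1149, 281^131072=337; 281^147667 = 281^1 * 281^2 * 281^16 * 281^64 * 281^128 * 281^16384 * 281^131072 = 365 (mod 1372); answer 365
Part 2: U1 = 365; m = 8; total draws C(20,4) = 4845; complement C(12,4) = 495; favorable 4845 - 495 = 4350; P = 290/323; answer 290/323

290/323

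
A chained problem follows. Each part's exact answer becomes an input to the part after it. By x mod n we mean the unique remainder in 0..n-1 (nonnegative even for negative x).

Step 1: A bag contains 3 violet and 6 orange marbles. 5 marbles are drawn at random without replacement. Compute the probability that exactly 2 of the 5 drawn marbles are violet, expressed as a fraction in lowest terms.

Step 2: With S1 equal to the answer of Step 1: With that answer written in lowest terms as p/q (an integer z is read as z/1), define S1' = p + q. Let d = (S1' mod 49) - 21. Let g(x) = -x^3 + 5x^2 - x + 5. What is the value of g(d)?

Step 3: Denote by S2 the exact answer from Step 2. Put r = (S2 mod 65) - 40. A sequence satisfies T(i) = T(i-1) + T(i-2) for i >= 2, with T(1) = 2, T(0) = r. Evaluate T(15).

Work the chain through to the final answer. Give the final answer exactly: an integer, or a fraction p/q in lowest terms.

Step 1: total draws C(9,5) = 126; favorable C(3,2)*C(6,3) = 60; P = 10/21; answer 10/21
Step 2: S1 = 10/21; threaded value p + q = 31; d = 10; -1*(10)^3 + 5*(10)^2 - 1*(10)^1 + 5 = (-1000) + (500) + (-10) + (5) = -505; answer -505
Step 3: S2 = -505; r = -25; T(2) = 1*(2) + 1*(-25) = -23; iterating: T(2)=-23, T(3)=-21, T(4)=-44, T(5)=-65, T(6)=-109, T(7)=-174, T(8)=-283, T(9)=-457, T(10)=-740, T(11)=-1197, T(12)=-1937, T(13)=-3134, T(14)=-5071, T(15)=-8205; answer -8205

-8205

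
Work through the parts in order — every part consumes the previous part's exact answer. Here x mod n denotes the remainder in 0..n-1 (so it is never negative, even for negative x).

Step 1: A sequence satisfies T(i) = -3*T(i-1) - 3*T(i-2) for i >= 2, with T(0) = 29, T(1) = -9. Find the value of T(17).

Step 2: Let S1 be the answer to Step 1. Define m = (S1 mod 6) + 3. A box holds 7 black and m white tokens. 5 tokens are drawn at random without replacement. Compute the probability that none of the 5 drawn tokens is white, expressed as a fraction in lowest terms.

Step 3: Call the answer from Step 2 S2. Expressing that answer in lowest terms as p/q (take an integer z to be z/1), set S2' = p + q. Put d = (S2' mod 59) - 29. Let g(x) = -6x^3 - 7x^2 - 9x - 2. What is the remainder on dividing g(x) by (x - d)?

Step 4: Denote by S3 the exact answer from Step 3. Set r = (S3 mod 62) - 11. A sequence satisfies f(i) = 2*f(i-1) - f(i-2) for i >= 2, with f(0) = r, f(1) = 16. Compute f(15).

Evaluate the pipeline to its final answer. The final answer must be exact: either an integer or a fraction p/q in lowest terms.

Step 1: T(2) = -3*(-9) - 3*(29) = -60; iterating: T(2)=-60, T(3)=207, T(4)=-441, T(5)=702, T(6)=-783, T(7)=243, T(8)=1620, T(9)=-5589, T(10)=11907, T(11)=-18954, T(12)=21141, T(13)=-6561, T(14)=-43740, T(15)=150903, T(16)=-321489, T(17)=511758; answer 511758
Step 2: S1 = 511758; m = 3; total draws C(10,5) = 252; favorable C(7,5) = 21; P = 1/12; answer 1/12
Step 3: S2 = 1/12; threaded value p + q = 13; d = -16; remainder = value at the root: -6*(-16)^3 - 7*(-16)^2 - 9*(-16)^1 - 2 = (24576) + (-1792) + (144) + (-2) = 22926; answer 22926
Step 4: S3 = 22926; r = 37; f(2) = 2*(16) - 1*(37) = -5; iterating: f(2)=-5, f(3)=-26, f(4)=-47, f(5)=-68, f(6)=-89, f(7)=-110, f(8)=-131, f(9)=-152, f(10)=-173, f(11)=-194, f(12)=-215, f(13)=-236, f(14)=-257, f(15)=-278; answer -278

-278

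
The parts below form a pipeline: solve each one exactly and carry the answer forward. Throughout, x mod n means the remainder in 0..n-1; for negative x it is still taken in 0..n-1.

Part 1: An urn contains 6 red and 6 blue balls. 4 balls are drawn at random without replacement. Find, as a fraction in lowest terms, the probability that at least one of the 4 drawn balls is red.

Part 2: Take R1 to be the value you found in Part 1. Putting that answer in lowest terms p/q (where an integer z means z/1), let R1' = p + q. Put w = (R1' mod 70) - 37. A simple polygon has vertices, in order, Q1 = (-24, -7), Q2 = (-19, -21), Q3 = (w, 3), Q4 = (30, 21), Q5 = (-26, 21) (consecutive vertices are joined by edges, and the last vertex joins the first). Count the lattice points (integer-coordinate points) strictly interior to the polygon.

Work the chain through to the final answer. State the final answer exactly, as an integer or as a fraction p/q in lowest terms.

1601

Part 1: total draws C(12,4) = 495; complement C(6,4) = 15; favorable 495 - 15 = 480; P = 32/33; answer 32/33
Part 2: R1 = 32/33; threaded value p + q = 65; w = 28; cross terms: (-24*-21 - -19*-7)=371, (-19*3 - 28*-21)=531, (28*21 - 30*3)=498, (30*21 - -26*21)=1176, (-26*-7 - -24*21)=686; twice the area = |3262| = 3262; area = 1631; boundary points = 1 + 1 + 2 + 56 + 2 = 62; strictly interior points = area - boundary/2 + 1 = 1601; answer 1601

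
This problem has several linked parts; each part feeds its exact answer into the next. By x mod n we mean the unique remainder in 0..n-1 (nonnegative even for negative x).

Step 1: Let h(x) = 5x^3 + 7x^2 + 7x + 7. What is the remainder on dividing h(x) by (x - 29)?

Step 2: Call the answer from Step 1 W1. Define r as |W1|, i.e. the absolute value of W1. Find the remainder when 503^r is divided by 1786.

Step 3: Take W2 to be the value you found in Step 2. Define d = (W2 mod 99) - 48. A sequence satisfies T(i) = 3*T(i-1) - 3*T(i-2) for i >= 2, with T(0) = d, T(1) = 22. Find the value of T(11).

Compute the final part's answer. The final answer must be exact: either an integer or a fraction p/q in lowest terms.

-17739

Step 1: remainder = value at the root: 5*(29)^3 + 7*(29)^2 + 7*(29)^1 + 7 = (121945) + (5887) + (203) + (7) = 128042; answer 128042
Step 2: W1 = 128042; r = 128042; squarings mod 1786: 503^1=503, 503^2=1183, 503^4=1051, 503^8=853, 503^16=707, 503^32=1555, 503^64=1567, 503^128=1525, 503^256=253, 503^512=1499, 503^1024=213, 503^2048=719, 503^4096=807, 503^8192=1145, 503^16384=101, 503^32768=1271, 503^65536=897; 503^128042 = 503^2 * 503^8 * 503^32 * 503^1024 * 503^4096 * 503^8192 * 503^16384 * 503^32768 * 503^65536 = 625 (mod 1786); answer 625
Step 3: W2 = 625; d = -17; T(2) = 3*(22) - 3*(-17) = 117; iterating: T(2)=117, T(3)=285, T(4)=504, T(5)=657, T(6)=459, T(7)=-594, T(8)=-3159, T(9)=-7695, T(10)=-13608, T(11)=-17739; answer -17739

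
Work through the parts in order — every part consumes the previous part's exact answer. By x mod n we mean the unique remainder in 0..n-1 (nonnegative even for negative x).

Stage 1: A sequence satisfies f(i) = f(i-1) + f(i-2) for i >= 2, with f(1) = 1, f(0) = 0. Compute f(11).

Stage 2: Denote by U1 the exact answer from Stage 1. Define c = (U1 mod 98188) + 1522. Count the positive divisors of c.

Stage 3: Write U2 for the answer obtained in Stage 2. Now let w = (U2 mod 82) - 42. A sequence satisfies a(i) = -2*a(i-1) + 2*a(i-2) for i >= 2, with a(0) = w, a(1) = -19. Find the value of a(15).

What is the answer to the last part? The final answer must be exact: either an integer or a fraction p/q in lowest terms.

7486080

Stage 1: f(2) = 1*(1) + 1*(0) = 1; iterating: f(2)=1, f(3)=2, f(4)=3, f(5)=5, f(6)=8, f(7)=13, f(8)=21, f(9)=34, f(10)=55, f(11)=89; answer 89
Stage 2: U1 = 89; c = 1611; 1611 = 3^2 * 179; number of divisors = (2+1) * (1+1) = 6; answer 6
Stage 3: U2 = 6; w = -36; a(2) = -2*(-19) + 2*(-36) = -34; iterating: a(2)=-34, a(3)=30, a(4)=-128, a(5)=316, a(6)=-888, a(7)=2408, a(8)=-6592, a(9)=18000, a(10)=-49184, a(11)=134368, a(12)=-367104, a(13)=1002944, a(14)=-2740096, a(15)=7486080; answer 7486080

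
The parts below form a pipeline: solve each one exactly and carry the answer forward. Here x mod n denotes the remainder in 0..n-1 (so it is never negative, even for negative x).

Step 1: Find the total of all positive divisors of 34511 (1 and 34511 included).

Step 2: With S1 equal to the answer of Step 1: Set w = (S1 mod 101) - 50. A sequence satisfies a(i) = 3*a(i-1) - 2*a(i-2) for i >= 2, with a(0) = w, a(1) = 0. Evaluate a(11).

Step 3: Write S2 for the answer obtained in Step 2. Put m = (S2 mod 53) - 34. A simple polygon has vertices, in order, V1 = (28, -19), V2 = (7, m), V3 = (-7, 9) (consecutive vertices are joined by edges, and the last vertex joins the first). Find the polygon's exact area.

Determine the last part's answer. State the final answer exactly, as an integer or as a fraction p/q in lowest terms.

259

Step 1: 34511 is prime, so its only divisors are 1 and 34511; sigma = 1 + 34511 = 34512; answer 34512
Step 2: S1 = 34512; w = 21; a(2) = 3*(0) - 2*(21) = -42; iterating: a(2)=-42, a(3)=-126, a(4)=-294, a(5)=-630, a(6)=-1302, a(7)=-2646, a(8)=-5334, a(9)=-10710, a(10)=-21462, a(11)=-42966; answer -42966
Step 3: S2 = -42966; m = -17; cross terms: (28*-17 - 7*-19)=-343, (7*9 - -7*-17)=-56, (-7*-19 - 28*9)=-119; twice the area = |-518| = 518; area = 259; answer 259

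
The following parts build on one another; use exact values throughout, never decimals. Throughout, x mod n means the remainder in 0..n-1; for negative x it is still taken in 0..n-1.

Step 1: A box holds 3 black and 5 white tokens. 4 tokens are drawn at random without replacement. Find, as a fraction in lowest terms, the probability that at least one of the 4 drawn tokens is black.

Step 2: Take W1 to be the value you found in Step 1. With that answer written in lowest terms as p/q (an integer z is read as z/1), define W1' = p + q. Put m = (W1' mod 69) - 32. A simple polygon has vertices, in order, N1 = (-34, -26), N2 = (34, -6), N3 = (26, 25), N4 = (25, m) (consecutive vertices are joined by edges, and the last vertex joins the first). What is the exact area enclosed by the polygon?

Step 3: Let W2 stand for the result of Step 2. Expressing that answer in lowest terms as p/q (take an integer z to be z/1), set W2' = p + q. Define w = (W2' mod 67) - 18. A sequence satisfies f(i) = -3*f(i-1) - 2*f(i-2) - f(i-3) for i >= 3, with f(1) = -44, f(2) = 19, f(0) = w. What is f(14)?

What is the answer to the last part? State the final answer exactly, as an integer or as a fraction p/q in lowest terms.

Step 1: total draws C(8,4) = 70; complement C(5,4) = 5; favorable 70 - 5 = 65; P = 13/14; answer 13/14
Step 2: W1 = 13/14; threaded value p + q = 27; m = -5; cross terms: (-34*-6 - 34*-26)=1088, (34*25 - 26*-6)=1006, (26*-5 - 25*25)=-755, (25*-26 - -34*-5)=-820; twice the area = |519| = 519; area = 519/2; answer 519/2
Step 3: W2 = 519/2; threaded value p + q = 521; w = 34; f(3) = -3*(19) - 2*(-44) - 1*(34) = -3; iterating: f(3)=-3, f(4)=15, f(5)=-58, f(6)=147, f(7)=-340, f(8)=784, f(9)=-1819, f(10)=4229, f(11)=-9833, f(12)=22860, f(13)=-53143, f(14)=123542; answer 123542

123542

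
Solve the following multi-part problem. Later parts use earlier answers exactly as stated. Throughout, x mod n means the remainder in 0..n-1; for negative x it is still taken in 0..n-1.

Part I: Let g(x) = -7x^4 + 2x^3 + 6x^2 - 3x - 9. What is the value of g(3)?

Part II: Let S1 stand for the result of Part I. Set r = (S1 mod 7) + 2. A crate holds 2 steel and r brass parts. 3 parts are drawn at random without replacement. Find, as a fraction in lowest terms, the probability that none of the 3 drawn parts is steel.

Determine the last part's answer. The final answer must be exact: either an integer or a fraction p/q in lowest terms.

7/15

Part I: -7*(3)^4 + 2*(3)^3 + 6*(3)^2 - 3*(3)^1 - 9 = (-567) + (54) + (54) + (-9) + (-9) = -477; answer -477
Part II: S1 = -477; r = 8; total draws C(10,3) = 120; favorable C(8,3) = 56; P = 7/15; answer 7/15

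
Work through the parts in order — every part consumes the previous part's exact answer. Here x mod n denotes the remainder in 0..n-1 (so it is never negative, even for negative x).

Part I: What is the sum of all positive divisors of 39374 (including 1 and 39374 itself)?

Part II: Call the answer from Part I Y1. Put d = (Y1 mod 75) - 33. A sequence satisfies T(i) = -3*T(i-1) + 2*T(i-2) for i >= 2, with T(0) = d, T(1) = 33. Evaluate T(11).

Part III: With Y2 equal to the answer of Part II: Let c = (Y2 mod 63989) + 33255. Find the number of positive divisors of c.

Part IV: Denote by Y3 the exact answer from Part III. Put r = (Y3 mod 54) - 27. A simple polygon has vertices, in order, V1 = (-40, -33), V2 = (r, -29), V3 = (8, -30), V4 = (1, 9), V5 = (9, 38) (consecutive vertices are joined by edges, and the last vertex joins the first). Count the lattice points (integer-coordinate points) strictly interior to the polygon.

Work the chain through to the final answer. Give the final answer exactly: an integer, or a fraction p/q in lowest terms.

Part I: 39374 = 2 * 19687; sigma = (1 + 2) * (1 + 19687) = 3 * 19688 = 59064; answer 59064
Part II: Y1 = 59064; d = 6; T(2) = -3*(33) + 2*(6) = -87; iterating: T(2)=-87, T(3)=327, T(4)=-1155, T(5)=4119, T(6)=-14667, T(7)=52239, T(8)=-186051, T(9)=662631, T(10)=-2359995, T(11)=8405247; answer 8405247
Part III: Y2 = 8405247; c = 55943; 55943 = 43 * 1301; number of divisors = (1+1) * (1+1) = 4; answer 4
Part IV: Y3 = 4; r = -23; cross terms: (-40*-29 - -23*-33)=401, (-23*-30 - 8*-29)=922, (8*9 - 1*-30)=102, (1*38 - 9*9)=-43, (9*-33 - -40*38)=1223; twice the area = |2605| = 2605; area = 2605/2; boundary points = 1 + 1 + 1 + 1 + 1 = 5; strictly interior points = area - boundary/2 + 1 = 1301; answer 1301

1301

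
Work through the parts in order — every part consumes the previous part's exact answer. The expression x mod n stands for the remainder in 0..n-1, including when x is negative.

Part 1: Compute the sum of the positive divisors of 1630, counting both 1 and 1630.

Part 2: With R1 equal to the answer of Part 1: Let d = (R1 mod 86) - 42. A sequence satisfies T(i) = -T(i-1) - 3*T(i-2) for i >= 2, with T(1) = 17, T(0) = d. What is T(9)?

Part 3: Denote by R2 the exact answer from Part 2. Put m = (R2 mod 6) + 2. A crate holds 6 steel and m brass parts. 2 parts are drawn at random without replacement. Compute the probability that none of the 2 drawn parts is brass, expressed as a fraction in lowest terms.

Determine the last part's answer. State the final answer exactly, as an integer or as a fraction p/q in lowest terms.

Part 1: 1630 = 2 * 5 * 163; sigma = (1 + 2) * (1 + 5) * (1 + 163) = 3 * 6 * 164 = 2952; answer 2952
Part 2: R1 = 2952; d = -14; T(2) = -1*(17) - 3*(-14) = 25; iterating: T(2)=25, T(3)=-76, T(4)=1, T(5)=227, T(6)=-230, T(7)=-451, T(8)=1141, T(9)=212; answer 212
Part 3: R2 = 212; m = 4; total draws C(10,2) = 45; favorable C(6,2) = 15; P = 1/3; answer 1/3

1/3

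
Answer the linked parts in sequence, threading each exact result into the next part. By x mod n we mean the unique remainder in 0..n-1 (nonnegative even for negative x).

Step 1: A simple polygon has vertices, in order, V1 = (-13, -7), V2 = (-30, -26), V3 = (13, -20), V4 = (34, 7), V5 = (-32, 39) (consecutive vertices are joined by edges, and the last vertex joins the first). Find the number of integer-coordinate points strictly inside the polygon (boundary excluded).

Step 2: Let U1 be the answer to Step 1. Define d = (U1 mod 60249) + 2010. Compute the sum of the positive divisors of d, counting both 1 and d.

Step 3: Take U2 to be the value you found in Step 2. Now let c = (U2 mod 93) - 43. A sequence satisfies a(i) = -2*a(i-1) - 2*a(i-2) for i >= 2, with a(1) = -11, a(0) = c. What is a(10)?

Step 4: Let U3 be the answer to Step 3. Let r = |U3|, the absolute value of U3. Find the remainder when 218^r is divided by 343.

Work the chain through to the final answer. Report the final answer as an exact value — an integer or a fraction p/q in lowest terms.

71

Step 1: cross terms: (-13*-26 - -30*-7)=128, (-30*-20 - 13*-26)=938, (13*7 - 34*-20)=771, (34*39 - -32*7)=1550, (-32*-7 - -13*39)=731; twice the area = |4118| = 4118; area = 2059; boundary points = 1 + 1 + 3 + 2 + 1 = 8; strictly interior points = area - boundary/2 + 1 = 2056; answer 2056
Step 2: U1 = 2056; d = 4066; 4066 = 2 * 19 * 107; sigma = (1 + 2) * (1 + 19) * (1 + 107) = 3 * 20 * 108 = 6480; answer 6480
Step 3: U2 = 6480; c = 20; a(2) = -2*(-11) - 2*(20) = -18; iterating: a(2)=-18, a(3)=58, a(4)=-80, a(5)=44, a(6)=72, a(7)=-232, a(8)=320, a(9)=-176, a(10)=-288; answer -288
Step 4: U3 = -288; r = 288; squarings mod 343: 218^1=218, 218^2=190, 218^4=85, 218^8=22, 218^16=141, 218^32=330, 218^64=169, 218^128=92, 218^256=232; 218^288 = 218^32 * 218^256 = 71 (mod 343); answer 71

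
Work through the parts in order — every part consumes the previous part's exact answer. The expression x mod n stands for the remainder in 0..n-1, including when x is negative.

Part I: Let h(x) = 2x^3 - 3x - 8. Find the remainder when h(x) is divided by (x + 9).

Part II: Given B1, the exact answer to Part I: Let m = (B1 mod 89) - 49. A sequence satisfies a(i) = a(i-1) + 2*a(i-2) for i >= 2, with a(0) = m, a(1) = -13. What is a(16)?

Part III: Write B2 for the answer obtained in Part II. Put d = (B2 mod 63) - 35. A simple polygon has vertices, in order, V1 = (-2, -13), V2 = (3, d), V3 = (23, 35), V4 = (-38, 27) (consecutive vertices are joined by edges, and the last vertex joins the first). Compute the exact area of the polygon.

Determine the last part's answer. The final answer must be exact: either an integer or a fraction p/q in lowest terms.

1484

Part I: remainder = value at the root: 2*(-9)^3 - 3*(-9)^1 - 8 = (-1458) + (27) + (-8) = -1439; answer -1439
Part II: B1 = -1439; m = 25; a(2) = 1*(-13) + 2*(25) = 37; iterating: a(2)=37, a(3)=11, a(4)=85, a(5)=107, a(6)=277, a(7)=491, a(8)=1045, a(9)=2027, a(10)=4117, a(11)=8171, a(12)=16405, a(13)=32747, a(14)=65557, a(15)=131051, a(16)=262165; answer 262165
Part III: B2 = 262165; d = -13; cross terms: (-2*-13 - 3*-13)=65, (3*35 - 23*-13)=404, (23*27 - -38*35)=1951, (-38*-13 - -2*27)=548; twice the area = |2968| = 2968; area = 1484; answer 1484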